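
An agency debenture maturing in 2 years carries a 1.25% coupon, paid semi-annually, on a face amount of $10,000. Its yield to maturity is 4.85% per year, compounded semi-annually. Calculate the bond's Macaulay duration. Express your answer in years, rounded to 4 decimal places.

1.9807 years

Periodic yield y = 0.02425. Discount each cash flow and weight by its period:
  t   CF        PV=CF/(1+0.02425)^t    t·PV
  1        62.50        61.0203        61.0203
  2        62.50        59.5756       119.1511
  3        62.50        58.1650       174.4951
  4    10,062.50     9,142.8586    36,571.4344
  Σ                  9,321.6195    36,926.1009
Price P = Σ PV = 9,321.6195.
Macaulay duration = Σ(t·PV) / P = 36,926.1009 / 9,321.6195 = 3.96134 half-year periods.
In years: 3.96134 / 2 = 1.98067 years.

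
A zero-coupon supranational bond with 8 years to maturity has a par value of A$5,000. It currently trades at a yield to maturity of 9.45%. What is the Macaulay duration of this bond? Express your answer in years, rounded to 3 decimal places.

8.000 years

A zero-coupon bond has a single cash flow at maturity, so its Macaulay duration equals its maturity: 8 years.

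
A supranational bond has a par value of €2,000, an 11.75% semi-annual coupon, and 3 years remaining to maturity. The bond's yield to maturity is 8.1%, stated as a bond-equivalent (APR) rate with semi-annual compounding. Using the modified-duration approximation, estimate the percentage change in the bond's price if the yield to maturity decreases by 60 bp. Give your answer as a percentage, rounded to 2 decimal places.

+1.52%

Periodic yield y = 0.0405. Modified duration first:
  t   CF        PV=CF/(1+0.0405)^t    t·PV
  1       117.50       112.9265       112.9265
  2       117.50       108.5310       217.0619
  3       117.50       104.3066       312.9197
  4       117.50       100.2466       400.9863
  5       117.50        96.3446       481.7231
  6     2,117.50     1,668.6717    10,012.0305
  Σ                  2,191.0269    11,537.6479
P = 2,191.0269; D_Mac = 5.26586 half-year periods = 2.63293 yrs; D_mod = 2.63293/(1+0.0405) = 2.53045 yrs.
ΔP/P ≈ -D_mod · Δy = -2.53045 × (-0.006) = +0.015183 = +1.5183%.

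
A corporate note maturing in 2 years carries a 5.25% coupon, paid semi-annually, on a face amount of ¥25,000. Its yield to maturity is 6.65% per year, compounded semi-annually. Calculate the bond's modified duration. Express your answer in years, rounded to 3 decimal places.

1.862 years

Periodic yield y = 0.03325. First find Macaulay duration:
  t   CF        PV=CF/(1+0.03325)^t    t·PV
  1       656.25       635.1319       635.1319
  2       656.25       614.6933     1,229.3866
  3       656.25       594.9125     1,784.7374
  4    25,656.25    22,509.7941    90,039.1765
  Σ                 24,354.5318    93,688.4324
P = 24,354.5318; Macaulay duration = 93,688.4324 / 24,354.5318 = 3.84686 half-year periods = 1.92343 years.
Modified duration = D_Mac / (1 + y) = 1.92343 / 1.03325 = 1.86153 years.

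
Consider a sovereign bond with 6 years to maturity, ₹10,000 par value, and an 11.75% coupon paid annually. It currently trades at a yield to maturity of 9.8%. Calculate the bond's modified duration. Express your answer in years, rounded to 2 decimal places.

Periodic yield y = 0.098. First find Macaulay duration:
  t   CF        PV=CF/(1+0.098)^t    t·PV
  1     1,175.00     1,070.1275     1,070.1275
  2     1,175.00       974.6152     1,949.2304
  3     1,175.00       887.6277     2,662.8831
  4     1,175.00       808.4041     3,233.6164
  5     1,175.00       736.2515     3,681.2573
  6    11,175.00     6,377.2507    38,263.5043
  Σ                 10,854.2767    50,860.6190
P = 10,854.2767; Macaulay duration = 50,860.6190 / 10,854.2767 = 4.68577 years.
Modified duration = D_Mac / (1 + y) = 4.68577 / 1.098 = 4.26755 years.

4.27 years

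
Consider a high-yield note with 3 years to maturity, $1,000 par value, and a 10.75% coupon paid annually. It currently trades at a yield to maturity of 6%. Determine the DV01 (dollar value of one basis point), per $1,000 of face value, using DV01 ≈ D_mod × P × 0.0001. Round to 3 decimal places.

$0.291

Periodic yield y = 0.06.
  t   CF        PV=CF/(1+0.06)^t    t·PV
  1       107.50       101.4151       101.4151
  2       107.50        95.6746       191.3492
  3     1,107.50       929.8784     2,789.6351
  Σ                  1,126.9681     3,082.3994
P = 1,126.9681; D_Mac = 2.73513 yrs; D_mod = 2.58031 yrs.
DV01 ≈ 2.58031 × 1,126.9681 × 0.0001 = 0.290792.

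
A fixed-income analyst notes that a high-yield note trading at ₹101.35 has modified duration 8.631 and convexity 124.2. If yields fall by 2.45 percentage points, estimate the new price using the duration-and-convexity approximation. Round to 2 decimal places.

Duration effect: -D_mod·Δy = -8.631 × (-0.0245) = +0.2114595
Convexity effect: ½·C·(Δy)² = 0.5 × 124.2 × (-0.0245)² = +0.037275525
ΔP/P ≈ +0.2114595 + 0.037275525 = +0.248735025
New price ≈ 101.35 × (1 + 0.248735025) = 126.55929478375.

₹126.56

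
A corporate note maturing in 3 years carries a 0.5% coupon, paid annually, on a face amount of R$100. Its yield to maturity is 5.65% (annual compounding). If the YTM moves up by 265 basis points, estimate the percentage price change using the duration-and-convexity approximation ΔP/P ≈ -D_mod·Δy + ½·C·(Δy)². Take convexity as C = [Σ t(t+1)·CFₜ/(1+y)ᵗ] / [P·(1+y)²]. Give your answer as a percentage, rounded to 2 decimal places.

With y = 0.0565:
  t   CF        PV=CF/(1+0.0565)^t    t·PV        t(t+1)·PV
  1         0.50         0.4733         0.4733           0.9465
  2         0.50         0.4480         0.8959           2.6877
  3       100.50        85.2231       255.6694       1,022.6777
  Σ                     86.1444       257.0386       1,026.3120
P = 86.1444; D_Mac = 2.98381 yrs; D_mod = 2.82424 yrs; C = 10.67366.
Duration effect: -2.82424 × (+0.0265) = -0.074842
Convexity effect: 0.5 × 10.67366 × (0.0265)² = +0.0037478
ΔP/P ≈ -0.074842 + 0.0037478 = -0.071095 = -7.1095%.

-7.11%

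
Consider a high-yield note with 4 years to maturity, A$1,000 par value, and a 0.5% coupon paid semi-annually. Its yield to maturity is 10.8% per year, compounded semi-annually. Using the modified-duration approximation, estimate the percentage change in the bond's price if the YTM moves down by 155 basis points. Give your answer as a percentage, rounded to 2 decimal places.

+5.82%

Periodic yield y = 0.054. Modified duration first:
  t   CF        PV=CF/(1+0.054)^t    t·PV
  1         2.50         2.3719         2.3719
  2         2.50         2.2504         4.5008
  3         2.50         2.1351         6.4053
  4         2.50         2.0257         8.1028
  5         2.50         1.9219         9.6096
  6         2.50         1.8235        10.9408
  7         2.50         1.7300        12.1103
  8     1,002.50       658.2024     5,265.6196
  Σ                    672.4610     5,319.6611
P = 672.4610; D_Mac = 7.91074 half-year periods = 3.95537 yrs; D_mod = 3.95537/(1+0.054) = 3.75272 yrs.
ΔP/P ≈ -D_mod · Δy = -3.75272 × (-0.0155) = +0.058167 = +5.8167%.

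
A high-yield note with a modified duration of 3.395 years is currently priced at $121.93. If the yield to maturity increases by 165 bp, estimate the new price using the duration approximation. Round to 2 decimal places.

Duration approximation: ΔP/P ≈ -D_mod · Δy = -3.395 × (+0.0165) = -0.0560175.
New price ≈ 121.93 × (1 - 0.0560175) = 115.099786225.

$115.10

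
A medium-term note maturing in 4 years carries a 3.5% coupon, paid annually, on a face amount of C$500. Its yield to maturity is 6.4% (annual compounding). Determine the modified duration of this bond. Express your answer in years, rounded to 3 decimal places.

Periodic yield y = 0.064. First find Macaulay duration:
  t   CF        PV=CF/(1+0.064)^t    t·PV
  1        17.50        16.4474        16.4474
  2        17.50        15.4581        30.9161
  3        17.50        14.5282        43.5847
  4       517.50       403.7791     1,615.1164
  Σ                    450.2128     1,706.0646
P = 450.2128; Macaulay duration = 1,706.0646 / 450.2128 = 3.78946 years.
Modified duration = D_Mac / (1 + y) = 3.78946 / 1.064 = 3.56153 years.

3.562 years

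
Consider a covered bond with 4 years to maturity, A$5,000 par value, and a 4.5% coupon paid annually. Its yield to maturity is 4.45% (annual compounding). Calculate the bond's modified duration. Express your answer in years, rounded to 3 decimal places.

3.589 years

Periodic yield y = 0.0445. First find Macaulay duration:
  t   CF        PV=CF/(1+0.0445)^t    t·PV
  1       225.00       215.4141       215.4141
  2       225.00       206.2365       412.4731
  3       225.00       197.4500       592.3501
  4     5,225.00     4,389.8787    17,559.5147
  Σ                  5,008.9793    18,779.7519
P = 5,008.9793; Macaulay duration = 18,779.7519 / 5,008.9793 = 3.74922 years.
Modified duration = D_Mac / (1 + y) = 3.74922 / 1.0445 = 3.58949 years.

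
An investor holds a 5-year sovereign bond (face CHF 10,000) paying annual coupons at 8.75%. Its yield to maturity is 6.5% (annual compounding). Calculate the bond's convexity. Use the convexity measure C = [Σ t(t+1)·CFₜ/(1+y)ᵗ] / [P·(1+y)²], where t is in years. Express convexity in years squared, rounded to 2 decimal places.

With y = 0.065:
  t   CF        PV=CF/(1+0.065)^t    t·PV        t(t+1)·PV
  1       875.00       821.5962       821.5962       1,643.1925
  2       875.00       771.4519     1,542.9037       4,628.7112
  3       875.00       724.3680     2,173.1039       8,692.4155
  4       875.00       680.1577     2,720.6308      13,603.1541
  5    10,875.00     7,937.4541    39,687.2705     238,123.6229
  Σ                 10,935.0279    46,945.5052     266,691.0962
P = 10,935.0279.
Convexity = Σ t(t+1)·PV / [P·(1+y)²] = 266,691.0962 / (10,935.0279 × 1.134225) = 21.50252.

21.50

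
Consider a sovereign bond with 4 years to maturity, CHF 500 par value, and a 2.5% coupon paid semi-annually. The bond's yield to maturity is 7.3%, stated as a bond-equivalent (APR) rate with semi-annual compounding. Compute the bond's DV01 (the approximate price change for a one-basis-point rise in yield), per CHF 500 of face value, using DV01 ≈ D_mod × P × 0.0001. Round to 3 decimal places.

Periodic yield y = 0.0365.
  t   CF        PV=CF/(1+0.0365)^t    t·PV
  1         6.25         6.0299         6.0299
  2         6.25         5.8176        11.6351
  3         6.25         5.6127        16.8381
  4         6.25         5.4151        21.6602
  5         6.25         5.2244        26.1218
  6         6.25         5.0404        30.2423
  7         6.25         4.8629        34.0403
  8       506.25       380.0236     3,040.1889
  Σ                    418.0265     3,186.7567
P = 418.0265; D_Mac = 7.62334 half-year periods = 3.81167 yrs; D_mod = 3.67744 yrs.
DV01 ≈ 3.67744 × 418.0265 × 0.0001 = 0.153727.

CHF 0.154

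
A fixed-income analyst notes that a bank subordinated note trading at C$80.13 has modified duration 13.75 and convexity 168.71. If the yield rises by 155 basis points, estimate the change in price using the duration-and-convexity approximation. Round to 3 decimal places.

-C$15.454

Duration effect: -D_mod·Δy = -13.75 × (+0.0155) = -0.213125
Convexity effect: ½·C·(Δy)² = 0.5 × 168.71 × (0.0155)² = +0.02026628875
ΔP/P ≈ -0.213125 + 0.02026628875 = -0.19285871125
ΔP ≈ 80.13 × (-0.19285871125) = -15.4537685324625.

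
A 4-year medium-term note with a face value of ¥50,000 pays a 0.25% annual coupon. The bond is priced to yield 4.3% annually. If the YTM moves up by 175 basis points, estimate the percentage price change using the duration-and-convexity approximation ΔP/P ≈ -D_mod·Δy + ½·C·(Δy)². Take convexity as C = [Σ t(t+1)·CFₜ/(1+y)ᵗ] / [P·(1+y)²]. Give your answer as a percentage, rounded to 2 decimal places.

With y = 0.043:
  t   CF        PV=CF/(1+0.043)^t    t·PV        t(t+1)·PV
  1       125.00       119.8466       119.8466         239.6932
  2       125.00       114.9057       229.8113         689.4339
  3       125.00       110.1684       330.5052       1,322.0209
  4    50,125.00    42,356.2158   169,424.8630     847,124.3152
  Σ                 42,701.1364   170,105.0262     849,375.4633
P = 42,701.1364; D_Mac = 3.98362 yrs; D_mod = 3.81938 yrs; C = 18.28486.
Duration effect: -3.81938 × (+0.0175) = -0.066839
Convexity effect: 0.5 × 18.28486 × (0.0175)² = +0.0027999
ΔP/P ≈ -0.066839 + 0.0027999 = -0.064039 = -6.4039%.

-6.40%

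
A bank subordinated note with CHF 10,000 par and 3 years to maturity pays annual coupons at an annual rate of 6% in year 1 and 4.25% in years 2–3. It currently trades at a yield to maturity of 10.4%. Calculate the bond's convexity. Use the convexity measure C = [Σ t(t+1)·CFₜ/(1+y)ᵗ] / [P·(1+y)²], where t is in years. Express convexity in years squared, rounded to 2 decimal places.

9.13

With y = 0.104:
  t   CF        PV=CF/(1+0.104)^t    t·PV        t(t+1)·PV
  1       600.00       543.4783       543.4783       1,086.9565
  2       425.00       348.6991       697.3981       2,092.1944
  3    10,425.00     7,747.6295    23,242.8885      92,971.5539
  Σ                  8,639.8068    24,483.7649      96,150.7048
P = 8,639.8068.
Convexity = Σ t(t+1)·PV / [P·(1+y)²] = 96,150.7048 / (8,639.8068 × 1.218816) = 9.13083.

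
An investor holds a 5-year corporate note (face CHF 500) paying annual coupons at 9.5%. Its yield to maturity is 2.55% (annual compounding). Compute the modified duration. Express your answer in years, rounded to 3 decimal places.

4.209 years

Periodic yield y = 0.0255. First find Macaulay duration:
  t   CF        PV=CF/(1+0.0255)^t    t·PV
  1        47.50        46.3189        46.3189
  2        47.50        45.1671        90.3342
  3        47.50        44.0440       132.1320
  4        47.50        42.9488       171.7952
  5       547.50       482.7317     2,413.6584
  Σ                    661.2104     2,854.2386
P = 661.2104; Macaulay duration = 2,854.2386 / 661.2104 = 4.31669 years.
Modified duration = D_Mac / (1 + y) = 4.31669 / 1.0255 = 4.20935 years.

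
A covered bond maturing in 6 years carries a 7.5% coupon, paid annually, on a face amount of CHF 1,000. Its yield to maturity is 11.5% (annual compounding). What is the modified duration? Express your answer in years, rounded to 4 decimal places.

Periodic yield y = 0.115. First find Macaulay duration:
  t   CF        PV=CF/(1+0.115)^t    t·PV
  1        75.00        67.2646        67.2646
  2        75.00        60.3270       120.6539
  3        75.00        54.1049       162.3147
  4        75.00        48.5246       194.0983
  5        75.00        43.5198       217.5990
  6     1,075.00       559.4474     3,356.6844
  Σ                    833.1882     4,118.6150
P = 833.1882; Macaulay duration = 4,118.6150 / 833.1882 = 4.94320 years.
Modified duration = D_Mac / (1 + y) = 4.94320 / 1.115 = 4.43336 years.

4.4334 years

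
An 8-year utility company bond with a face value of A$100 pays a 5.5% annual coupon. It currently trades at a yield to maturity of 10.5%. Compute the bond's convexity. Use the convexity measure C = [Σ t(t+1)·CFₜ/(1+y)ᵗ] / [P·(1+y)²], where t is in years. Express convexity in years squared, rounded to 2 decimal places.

With y = 0.105:
  t   CF        PV=CF/(1+0.105)^t    t·PV        t(t+1)·PV
  1         5.50         4.9774         4.9774           9.9548
  2         5.50         4.5044         9.0088          27.0265
  3         5.50         4.0764        12.2292          48.9167
  4         5.50         3.6890        14.7562          73.7808
  5         5.50         3.3385        16.6925         100.1550
  6         5.50         3.0213        18.1276         126.8932
  7         5.50         2.7342        19.1392         153.1140
  8       105.50        47.4629       379.7032       3,417.3285
  Σ                     73.8041       474.6341       3,957.1694
P = 73.8041.
Convexity = Σ t(t+1)·PV / [P·(1+y)²] = 3,957.1694 / (73.8041 × 1.221025) = 43.91166.

43.91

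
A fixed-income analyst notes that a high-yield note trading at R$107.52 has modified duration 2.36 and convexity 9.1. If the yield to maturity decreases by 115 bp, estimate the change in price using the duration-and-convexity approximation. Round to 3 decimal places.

Duration effect: -D_mod·Δy = -2.36 × (-0.0115) = +0.027140
Convexity effect: ½·C·(Δy)² = 0.5 × 9.1 × (-0.0115)² = +0.0006017375
ΔP/P ≈ +0.027140 + 0.0006017375 = +0.0277417375
ΔP ≈ 107.52 × (+0.0277417375) = +2.982791616.

+R$2.983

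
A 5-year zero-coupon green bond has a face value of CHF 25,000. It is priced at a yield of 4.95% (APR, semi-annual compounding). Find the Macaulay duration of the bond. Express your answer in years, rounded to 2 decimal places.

A zero-coupon bond has a single cash flow at maturity, so its Macaulay duration equals its maturity: 5 years.
(Equivalently: 10 semi-annual periods ÷ 2 = 5 years.)

5.00 years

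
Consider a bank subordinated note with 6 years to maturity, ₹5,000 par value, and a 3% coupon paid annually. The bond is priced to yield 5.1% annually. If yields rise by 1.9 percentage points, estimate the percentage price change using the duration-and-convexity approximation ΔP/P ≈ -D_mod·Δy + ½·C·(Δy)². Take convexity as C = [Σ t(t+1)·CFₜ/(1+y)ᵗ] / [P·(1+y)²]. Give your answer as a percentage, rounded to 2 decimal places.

-9.42%

With y = 0.051:
  t   CF        PV=CF/(1+0.051)^t    t·PV        t(t+1)·PV
  1       150.00       142.7212       142.7212         285.4424
  2       150.00       135.7956       271.5913         814.7738
  3       150.00       129.2061       387.6184       1,550.4735
  4       150.00       122.9364       491.7455       2,458.7275
  5       150.00       116.9709       584.8543       3,509.1258
  6     5,150.00     3,821.1223    22,926.7335     160,487.1347
  Σ                  4,468.7525    24,805.2642     169,105.6777
P = 4,468.7525; D_Mac = 5.55083 yrs; D_mod = 5.28147 yrs; C = 34.25835.
Duration effect: -5.28147 × (+0.019) = -0.100348
Convexity effect: 0.5 × 34.25835 × (0.019)² = +0.0061836
ΔP/P ≈ -0.100348 + 0.0061836 = -0.094164 = -9.4164%.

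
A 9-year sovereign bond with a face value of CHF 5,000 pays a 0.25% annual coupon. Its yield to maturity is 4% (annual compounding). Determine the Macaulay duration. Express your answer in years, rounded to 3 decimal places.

8.890 years

Periodic yield y = 0.04. Discount each cash flow and weight by its year:
  t   CF        PV=CF/(1+0.04)^t    t·PV
  1        12.50        12.0192        12.0192
  2        12.50        11.5570        23.1139
  3        12.50        11.1125        33.3374
  4        12.50        10.6851        42.7402
  5        12.50        10.2741        51.3704
  6        12.50         9.8789        59.2736
  7        12.50         9.4990        66.4928
  8        12.50         9.1336        73.0690
  9     5,012.50     3,521.7160    31,695.4441
  Σ                  3,605.8753    32,056.8607
Price P = Σ PV = 3,605.8753.
Macaulay duration = Σ(t·PV) / P = 32,056.8607 / 3,605.8753 = 8.89017 years.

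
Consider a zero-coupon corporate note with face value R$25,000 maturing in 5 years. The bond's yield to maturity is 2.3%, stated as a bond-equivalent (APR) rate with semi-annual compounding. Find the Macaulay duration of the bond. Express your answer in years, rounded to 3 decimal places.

5.000 years

A zero-coupon bond has a single cash flow at maturity, so its Macaulay duration equals its maturity: 5 years.
(Equivalently: 10 semi-annual periods ÷ 2 = 5 years.)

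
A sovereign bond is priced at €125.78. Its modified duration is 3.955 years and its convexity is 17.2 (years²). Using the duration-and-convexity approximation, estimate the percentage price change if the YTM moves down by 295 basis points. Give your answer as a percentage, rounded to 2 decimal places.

Duration effect: -D_mod·Δy = -3.955 × (-0.0295) = +0.1166725
Convexity effect: ½·C·(Δy)² = 0.5 × 17.2 × (-0.0295)² = +0.00748415
ΔP/P ≈ +0.1166725 + 0.00748415 = +0.12415665
= +12.415665%.

+12.42%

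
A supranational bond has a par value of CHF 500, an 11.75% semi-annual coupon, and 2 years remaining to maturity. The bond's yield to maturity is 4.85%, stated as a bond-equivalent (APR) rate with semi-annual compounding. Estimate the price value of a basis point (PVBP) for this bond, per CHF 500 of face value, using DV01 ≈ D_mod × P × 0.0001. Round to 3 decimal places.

CHF 0.102

Periodic yield y = 0.02425.
  t   CF        PV=CF/(1+0.02425)^t    t·PV
  1       29.375        28.6795        28.6795
  2       29.375        28.0005        56.0010
  3       29.375        27.3376        82.0127
  4      529.375       480.9939     1,923.9755
  Σ                    565.0115     2,090.6687
P = 565.0115; D_Mac = 3.70022 half-year periods = 1.85011 yrs; D_mod = 1.80631 yrs.
DV01 ≈ 1.80631 × 565.0115 × 0.0001 = 0.102059.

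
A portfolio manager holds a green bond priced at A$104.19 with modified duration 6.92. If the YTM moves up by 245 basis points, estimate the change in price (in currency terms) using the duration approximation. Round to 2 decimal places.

-A$17.66

Duration approximation: ΔP/P ≈ -D_mod · Δy = -6.92 × (+0.0245) = -0.169540.
ΔP ≈ 104.19 × (-0.169540) = -17.6643726.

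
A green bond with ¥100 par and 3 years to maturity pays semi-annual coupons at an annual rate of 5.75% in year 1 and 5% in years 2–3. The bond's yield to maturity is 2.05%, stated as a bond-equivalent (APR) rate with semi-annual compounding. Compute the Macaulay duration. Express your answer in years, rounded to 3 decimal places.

2.817 years

Periodic yield y = 0.01025. Discount each cash flow and weight by its period:
  t   CF        PV=CF/(1+0.01025)^t    t·PV
  1        2.875         2.8458         2.8458
  2        2.875         2.8170         5.6339
  3        2.500         2.4247         7.2740
  4        2.500         2.4001         9.6003
  5        2.500         2.3757        11.8786
  6      102.500        96.4164       578.4981
  Σ                    109.2796       615.7308
Price P = Σ PV = 109.2796.
Macaulay duration = Σ(t·PV) / P = 615.7308 / 109.2796 = 5.63445 half-year periods.
In years: 5.63445 / 2 = 2.81723 years.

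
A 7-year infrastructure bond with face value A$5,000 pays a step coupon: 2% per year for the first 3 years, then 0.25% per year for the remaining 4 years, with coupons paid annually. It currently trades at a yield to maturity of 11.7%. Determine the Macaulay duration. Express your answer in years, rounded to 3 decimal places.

Periodic yield y = 0.117. Discount each cash flow and weight by its year:
  t   CF        PV=CF/(1+0.117)^t    t·PV
  1       100.00        89.5255        89.5255
  2       100.00        80.1482       160.2964
  3       100.00        71.7531       215.2592
  4        12.50         8.0297        32.1187
  5        12.50         7.1886        35.9430
  6        12.50         6.4356        38.6138
  7     5,012.50     2,310.3734    16,172.6137
  Σ                  2,573.4540    16,744.3702
Price P = Σ PV = 2,573.4540.
Macaulay duration = Σ(t·PV) / P = 16,744.3702 / 2,573.4540 = 6.50657 years.

6.507 years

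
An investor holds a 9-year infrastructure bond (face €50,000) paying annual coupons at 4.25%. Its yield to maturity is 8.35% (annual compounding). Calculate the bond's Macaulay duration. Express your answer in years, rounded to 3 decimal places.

Periodic yield y = 0.0835. Discount each cash flow and weight by its year:
  t   CF        PV=CF/(1+0.0835)^t    t·PV
  1     2,125.00     1,961.2367     1,961.2367
  2     2,125.00     1,810.0939     3,620.1878
  3     2,125.00     1,670.5989     5,011.7967
  4     2,125.00     1,541.8541     6,167.4163
  5     2,125.00     1,423.0310     7,115.1549
  6     2,125.00     1,313.3650     7,880.1900
  7     2,125.00     1,212.1504     8,485.0531
  8     2,125.00     1,118.7360     8,949.8879
  9    52,125.00    25,327.1211   227,944.0900
  Σ                 37,378.1871   277,135.0134
Price P = Σ PV = 37,378.1871.
Macaulay duration = Σ(t·PV) / P = 277,135.0134 / 37,378.1871 = 7.41435 years.

7.414 years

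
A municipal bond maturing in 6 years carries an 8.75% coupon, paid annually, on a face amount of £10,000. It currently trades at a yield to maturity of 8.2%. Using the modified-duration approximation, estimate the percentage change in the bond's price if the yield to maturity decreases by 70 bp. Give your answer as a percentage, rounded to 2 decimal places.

+3.19%

Periodic yield y = 0.082. Modified duration first:
  t   CF        PV=CF/(1+0.082)^t    t·PV
  1       875.00       808.6876       808.6876
  2       875.00       747.4008     1,494.8015
  3       875.00       690.7586     2,072.2757
  4       875.00       638.4090     2,553.6361
  5       875.00       590.0268     2,950.1341
  6    10,875.00     6,777.4403    40,664.6418
  Σ                 10,252.7231    50,544.1767
P = 10,252.7231; D_Mac = 4.92983 yrs; D_mod = 4.92983/(1+0.082) = 4.55622 yrs.
ΔP/P ≈ -D_mod · Δy = -4.55622 × (-0.007) = +0.031894 = +3.1894%.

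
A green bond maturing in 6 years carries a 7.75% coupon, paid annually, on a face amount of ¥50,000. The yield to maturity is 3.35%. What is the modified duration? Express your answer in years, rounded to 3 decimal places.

4.962 years

Periodic yield y = 0.0335. First find Macaulay duration:
  t   CF        PV=CF/(1+0.0335)^t    t·PV
  1     3,875.00     3,749.3953     3,749.3953
  2     3,875.00     3,627.8619     7,255.7238
  3     3,875.00     3,510.2679    10,530.8037
  4     3,875.00     3,396.4856    13,585.9426
  5     3,875.00     3,286.3915    16,431.9576
  6    53,875.00    44,210.3952   265,262.3714
  Σ                 61,780.7975   316,816.1943
P = 61,780.7975; Macaulay duration = 316,816.1943 / 61,780.7975 = 5.12807 years.
Modified duration = D_Mac / (1 + y) = 5.12807 / 1.0335 = 4.96185 years.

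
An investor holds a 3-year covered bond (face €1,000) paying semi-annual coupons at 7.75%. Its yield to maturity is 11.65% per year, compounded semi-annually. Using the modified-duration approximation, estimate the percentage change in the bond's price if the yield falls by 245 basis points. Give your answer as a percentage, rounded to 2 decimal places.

Periodic yield y = 0.05825. Modified duration first:
  t   CF        PV=CF/(1+0.05825)^t    t·PV
  1        38.75        36.6171        36.6171
  2        38.75        34.6015        69.2030
  3        38.75        32.6969        98.0908
  4        38.75        30.8972       123.5887
  5        38.75        29.1965       145.9823
  6     1,038.75       739.5736     4,437.4413
  Σ                    903.5827     4,910.9232
P = 903.5827; D_Mac = 5.43495 half-year periods = 2.71747 yrs; D_mod = 2.71747/(1+0.05825) = 2.56789 yrs.
ΔP/P ≈ -D_mod · Δy = -2.56789 × (-0.0245) = +0.062913 = +6.2913%.

+6.29%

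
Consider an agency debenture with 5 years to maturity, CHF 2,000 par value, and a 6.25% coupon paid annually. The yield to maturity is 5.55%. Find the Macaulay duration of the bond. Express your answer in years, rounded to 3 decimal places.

Periodic yield y = 0.0555. Discount each cash flow and weight by its year:
  t   CF        PV=CF/(1+0.0555)^t    t·PV
  1       125.00       118.4273       118.4273
  2       125.00       112.2002       224.4004
  3       125.00       106.3005       318.9015
  4       125.00       100.7110       402.8441
  5     2,125.00     1,622.0631     8,110.3155
  Σ                  2,059.7021     9,174.8888
Price P = Σ PV = 2,059.7021.
Macaulay duration = Σ(t·PV) / P = 9,174.8888 / 2,059.7021 = 4.45447 years.

4.454 years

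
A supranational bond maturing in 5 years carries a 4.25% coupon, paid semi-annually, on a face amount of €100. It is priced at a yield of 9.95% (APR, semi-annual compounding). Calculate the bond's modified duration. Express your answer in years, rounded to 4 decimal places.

Periodic yield y = 0.04975. First find Macaulay duration:
  t   CF        PV=CF/(1+0.04975)^t    t·PV
  1        2.125         2.0243         2.0243
  2        2.125         1.9284         3.8567
  3        2.125         1.8370         5.5109
  4        2.125         1.7499         6.9996
  5        2.125         1.6670         8.3349
  6        2.125         1.5880         9.5278
  7        2.125         1.5127        10.5890
  8        2.125         1.4410        11.5282
  9        2.125         1.3727        12.3546
  10     102.125        62.8454       628.4536
  Σ                     77.9663       699.1797
P = 77.9663; Macaulay duration = 699.1797 / 77.9663 = 8.96772 half-year periods = 4.48386 years.
Modified duration = D_Mac / (1 + y) = 4.48386 / 1.04975 = 4.27136 years.

4.2714 years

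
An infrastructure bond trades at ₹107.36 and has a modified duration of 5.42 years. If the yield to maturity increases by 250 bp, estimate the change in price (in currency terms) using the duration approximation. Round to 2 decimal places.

Duration approximation: ΔP/P ≈ -D_mod · Δy = -5.42 × (+0.025) = -0.135500.
ΔP ≈ 107.36 × (-0.135500) = -14.54728.

-₹14.55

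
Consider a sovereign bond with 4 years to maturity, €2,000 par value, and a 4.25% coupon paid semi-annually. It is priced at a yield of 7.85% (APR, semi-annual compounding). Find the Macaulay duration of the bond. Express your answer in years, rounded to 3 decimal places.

3.698 years

Periodic yield y = 0.03925. Discount each cash flow and weight by its period:
  t   CF        PV=CF/(1+0.03925)^t    t·PV
  1        42.50        40.8949        40.8949
  2        42.50        39.3504        78.7007
  3        42.50        37.8642       113.5926
  4        42.50        36.4342       145.7367
  5        42.50        35.0581       175.2907
  6        42.50        33.7341       202.4044
  7        42.50        32.4600       227.2201
  8     2,042.50     1,501.0730    12,008.5836
  Σ                  1,756.8688    12,992.4237
Price P = Σ PV = 1,756.8688.
Macaulay duration = Σ(t·PV) / P = 12,992.4237 / 1,756.8688 = 7.39522 half-year periods.
In years: 7.39522 / 2 = 3.69761 years.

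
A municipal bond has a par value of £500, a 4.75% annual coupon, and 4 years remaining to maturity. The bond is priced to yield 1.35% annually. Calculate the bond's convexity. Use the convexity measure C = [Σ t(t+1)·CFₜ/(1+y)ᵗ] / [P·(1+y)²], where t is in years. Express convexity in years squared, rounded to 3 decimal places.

17.874

With y = 0.0135:
  t   CF        PV=CF/(1+0.0135)^t    t·PV        t(t+1)·PV
  1        23.75        23.4336        23.4336          46.8673
  2        23.75        23.1215        46.2430         138.7290
  3        23.75        22.8135        68.4406         273.7623
  4       523.75       496.3969     1,985.5874       9,927.9372
  Σ                    565.7655     2,123.7047      10,387.2958
P = 565.7655.
Convexity = Σ t(t+1)·PV / [P·(1+y)²] = 10,387.2958 / (565.7655 × 1.027182) = 17.87387.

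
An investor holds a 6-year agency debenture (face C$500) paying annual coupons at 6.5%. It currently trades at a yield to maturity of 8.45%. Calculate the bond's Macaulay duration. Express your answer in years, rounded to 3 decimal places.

5.110 years

Periodic yield y = 0.0845. Discount each cash flow and weight by its year:
  t   CF        PV=CF/(1+0.0845)^t    t·PV
  1        32.50        29.9677        29.9677
  2        32.50        27.6328        55.2655
  3        32.50        25.4797        76.4392
  4        32.50        23.4944        93.9778
  5        32.50        21.6638       108.3192
  6       532.50       327.2972     1,963.7831
  Σ                    455.5357     2,327.7525
Price P = Σ PV = 455.5357.
Macaulay duration = Σ(t·PV) / P = 2,327.7525 / 455.5357 = 5.10992 years.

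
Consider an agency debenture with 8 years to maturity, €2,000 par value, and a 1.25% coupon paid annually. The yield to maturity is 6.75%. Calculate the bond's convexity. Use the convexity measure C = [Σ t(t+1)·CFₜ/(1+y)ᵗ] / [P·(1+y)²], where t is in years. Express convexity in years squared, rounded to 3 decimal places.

With y = 0.0675:
  t   CF        PV=CF/(1+0.0675)^t    t·PV        t(t+1)·PV
  1        25.00        23.4192        23.4192          46.8384
  2        25.00        21.9384        43.8767         131.6302
  3        25.00        20.5512        61.6535         246.6139
  4        25.00        19.2517        77.0067         385.0335
  5        25.00        18.0344        90.1718         541.0306
  6        25.00        16.8940       101.3641         709.5484
  7        25.00        15.8258       110.7804         886.2431
  8     2,025.00     1,200.8312     9,606.6495      86,459.8454
  Σ                  1,336.7457    10,114.9218      89,406.7834
P = 1,336.7457.
Convexity = Σ t(t+1)·PV / [P·(1+y)²] = 89,406.7834 / (1,336.7457 × 1.139556) = 58.69294.

58.693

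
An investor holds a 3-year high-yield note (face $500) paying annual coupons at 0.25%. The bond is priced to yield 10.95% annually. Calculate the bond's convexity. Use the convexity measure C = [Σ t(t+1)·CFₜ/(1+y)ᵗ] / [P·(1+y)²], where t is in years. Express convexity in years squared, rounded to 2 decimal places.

With y = 0.1095:
  t   CF        PV=CF/(1+0.1095)^t    t·PV        t(t+1)·PV
  1         1.25         1.1266         1.1266           2.2533
  2         1.25         1.0154         2.0309           6.0927
  3       501.25       367.0054     1,101.0162       4,404.0649
  Σ                    369.1475     1,104.1737       4,412.4108
P = 369.1475.
Convexity = Σ t(t+1)·PV / [P·(1+y)²] = 4,412.4108 / (369.1475 × 1.230990) = 9.71005.

9.71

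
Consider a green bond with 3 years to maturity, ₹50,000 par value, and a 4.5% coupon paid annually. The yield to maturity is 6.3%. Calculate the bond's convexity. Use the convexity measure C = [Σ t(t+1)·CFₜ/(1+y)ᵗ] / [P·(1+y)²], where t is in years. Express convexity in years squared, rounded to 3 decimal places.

10.004

With y = 0.063:
  t   CF        PV=CF/(1+0.063)^t    t·PV        t(t+1)·PV
  1     2,250.00     2,116.6510     2,116.6510       4,233.3020
  2     2,250.00     1,991.2051     3,982.4101      11,947.2304
  3    52,250.00    43,499.7240   130,499.1719     521,996.6877
  Σ                 47,607.5800   136,598.2331     538,177.2201
P = 47,607.5800.
Convexity = Σ t(t+1)·PV / [P·(1+y)²] = 538,177.2201 / (47,607.5800 × 1.129969) = 10.00421.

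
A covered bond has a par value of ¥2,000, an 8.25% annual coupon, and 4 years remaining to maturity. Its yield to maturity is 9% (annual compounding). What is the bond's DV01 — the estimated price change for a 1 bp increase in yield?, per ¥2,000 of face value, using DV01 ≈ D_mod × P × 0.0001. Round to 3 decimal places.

¥0.637

Periodic yield y = 0.09.
  t   CF        PV=CF/(1+0.09)^t    t·PV
  1       165.00       151.3761       151.3761
  2       165.00       138.8772       277.7544
  3       165.00       127.4103       382.2308
  4     2,165.00     1,533.7406     6,134.9623
  Σ                  1,951.4042     6,946.3237
P = 1,951.4042; D_Mac = 3.55965 yrs; D_mod = 3.26574 yrs.
DV01 ≈ 3.26574 × 1,951.4042 × 0.0001 = 0.637277.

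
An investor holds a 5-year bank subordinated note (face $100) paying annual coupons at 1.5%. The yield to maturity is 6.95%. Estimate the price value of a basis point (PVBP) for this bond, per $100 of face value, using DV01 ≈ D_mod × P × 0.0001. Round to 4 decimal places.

$0.0351

Periodic yield y = 0.0695.
  t   CF        PV=CF/(1+0.0695)^t    t·PV
  1         1.50         1.4025         1.4025
  2         1.50         1.3114         2.6228
  3         1.50         1.2262         3.6785
  4         1.50         1.1465         4.5859
  5       101.50        72.5374       362.6871
  Σ                     77.6240       374.9768
P = 77.6240; D_Mac = 4.83068 yrs; D_mod = 4.51677 yrs.
DV01 ≈ 4.51677 × 77.6240 × 0.0001 = 0.035061.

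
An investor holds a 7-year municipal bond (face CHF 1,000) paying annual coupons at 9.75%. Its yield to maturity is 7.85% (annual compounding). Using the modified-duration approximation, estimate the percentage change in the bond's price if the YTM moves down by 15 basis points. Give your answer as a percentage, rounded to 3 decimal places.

Periodic yield y = 0.0785. Modified duration first:
  t   CF        PV=CF/(1+0.0785)^t    t·PV
  1        97.50        90.4033        90.4033
  2        97.50        83.8232       167.6464
  3        97.50        77.7220       233.1661
  4        97.50        72.0649       288.2598
  5        97.50        66.8196       334.0980
  6        97.50        61.9560       371.7363
  7     1,097.50       646.6414     4,526.4896
  Σ                  1,099.4305     6,011.7995
P = 1,099.4305; D_Mac = 5.46810 yrs; D_mod = 5.46810/(1+0.0785) = 5.07010 yrs.
ΔP/P ≈ -D_mod · Δy = -5.07010 × (-0.0015) = +0.007605 = +0.7605%.

+0.761%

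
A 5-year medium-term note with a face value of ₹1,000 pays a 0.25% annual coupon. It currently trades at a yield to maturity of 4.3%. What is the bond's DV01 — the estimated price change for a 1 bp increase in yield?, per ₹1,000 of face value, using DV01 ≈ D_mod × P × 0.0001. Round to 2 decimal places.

₹0.39

Periodic yield y = 0.043.
  t   CF        PV=CF/(1+0.043)^t    t·PV
  1         2.50         2.3969         2.3969
  2         2.50         2.2981         4.5962
  3         2.50         2.2034         6.6101
  4         2.50         2.1125         8.4501
  5     1,002.50       812.1997     4,060.9986
  Σ                    821.2107     4,083.0520
P = 821.2107; D_Mac = 4.97199 yrs; D_mod = 4.76701 yrs.
DV01 ≈ 4.76701 × 821.2107 × 0.0001 = 0.391472.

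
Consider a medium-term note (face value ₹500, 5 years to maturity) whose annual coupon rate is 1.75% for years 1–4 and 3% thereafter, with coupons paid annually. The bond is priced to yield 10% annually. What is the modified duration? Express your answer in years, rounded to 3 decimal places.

Periodic yield y = 0.1. First find Macaulay duration:
  t   CF        PV=CF/(1+0.1)^t    t·PV
  1         8.75         7.9545         7.9545
  2         8.75         7.2314        14.4628
  3         8.75         6.5740        19.7220
  4         8.75         5.9764        23.9055
  5       515.00       319.7745     1,598.8724
  Σ                    347.5108     1,664.9172
P = 347.5108; Macaulay duration = 1,664.9172 / 347.5108 = 4.79098 years.
Modified duration = D_Mac / (1 + y) = 4.79098 / 1.1 = 4.35544 years.

4.355 years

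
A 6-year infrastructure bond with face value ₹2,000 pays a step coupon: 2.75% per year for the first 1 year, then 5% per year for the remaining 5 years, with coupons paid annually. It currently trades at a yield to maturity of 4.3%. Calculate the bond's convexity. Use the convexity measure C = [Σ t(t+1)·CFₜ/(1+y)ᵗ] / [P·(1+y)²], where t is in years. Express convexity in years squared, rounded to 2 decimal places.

33.67

With y = 0.043:
  t   CF        PV=CF/(1+0.043)^t    t·PV        t(t+1)·PV
  1        55.00        52.7325        52.7325         105.4650
  2       100.00        91.9245       183.8490         551.5471
  3       100.00        88.1347       264.4042       1,057.6168
  4       100.00        84.5012       338.0047       1,690.0236
  5       100.00        81.0174       405.0871       2,430.5229
  6     2,100.00     1,631.2234     9,787.3404      68,511.3830
  Σ                  2,029.5338    11,031.4180      74,346.5584
P = 2,029.5338.
Convexity = Σ t(t+1)·PV / [P·(1+y)²] = 74,346.5584 / (2,029.5338 × 1.087849) = 33.67410.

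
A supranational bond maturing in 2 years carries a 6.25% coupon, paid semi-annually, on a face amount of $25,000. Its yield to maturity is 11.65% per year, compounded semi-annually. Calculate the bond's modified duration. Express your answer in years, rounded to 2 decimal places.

1.80 years

Periodic yield y = 0.05825. First find Macaulay duration:
  t   CF        PV=CF/(1+0.05825)^t    t·PV
  1       781.25       738.2471       738.2471
  2       781.25       697.6113     1,395.2225
  3       781.25       659.2121     1,977.6364
  4    25,781.25    20,556.5799    82,226.3198
  Σ                 22,651.6504    86,337.4258
P = 22,651.6504; Macaulay duration = 86,337.4258 / 22,651.6504 = 3.81153 half-year periods = 1.90576 years.
Modified duration = D_Mac / (1 + y) = 1.90576 / 1.05825 = 1.80086 years.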